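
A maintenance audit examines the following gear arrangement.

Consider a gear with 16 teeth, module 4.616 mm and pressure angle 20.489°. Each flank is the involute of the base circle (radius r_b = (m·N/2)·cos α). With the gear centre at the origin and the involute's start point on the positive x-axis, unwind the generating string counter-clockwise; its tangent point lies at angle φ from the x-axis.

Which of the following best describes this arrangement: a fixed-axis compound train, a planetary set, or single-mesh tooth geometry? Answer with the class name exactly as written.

single-mesh tooth geometry

recognized (one wheel, involute flank): single-mesh tooth geometry, m = 4.616, N = 16
classification: single-mesh tooth geometry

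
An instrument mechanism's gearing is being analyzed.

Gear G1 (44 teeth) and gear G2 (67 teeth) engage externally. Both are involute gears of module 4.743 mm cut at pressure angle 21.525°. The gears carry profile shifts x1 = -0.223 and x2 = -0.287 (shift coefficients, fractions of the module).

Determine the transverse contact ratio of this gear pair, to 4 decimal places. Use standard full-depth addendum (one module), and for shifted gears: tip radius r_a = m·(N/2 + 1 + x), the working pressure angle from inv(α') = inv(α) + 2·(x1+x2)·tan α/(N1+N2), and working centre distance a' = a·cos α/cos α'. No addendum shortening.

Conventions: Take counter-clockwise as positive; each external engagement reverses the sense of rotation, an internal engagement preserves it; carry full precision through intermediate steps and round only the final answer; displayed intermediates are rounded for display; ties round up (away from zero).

topology: single-mesh involute geometry — m = 4.743, 44T/67T pair
base radii: r_b1 = 97.068656, r_b2 = 147.809089
tip radii: r_a1 = 108.031311, r_a2 = 162.272259
inv(α') = inv(21.525°) + 2·(-0.223-0.287)·tan α/(44+67) = 0.01510813  ⇒  α' = 20.08770°
a' = a·cos α / cos α' = 263.2365·cos 21.525°/cos 20.08770° = 260.739021
action lengths: √(r_a1²−r_b1²) = 47.417721, √(r_a2²−r_b2²) = 66.968344
base pitch p_b = π·m·cos α = 13.861372
CR = (47.417721 + 66.968344 − 260.739021·sin 20.08770°)/13.861372 = 1.791535
contact ratio ≈ 1.7915

1.7915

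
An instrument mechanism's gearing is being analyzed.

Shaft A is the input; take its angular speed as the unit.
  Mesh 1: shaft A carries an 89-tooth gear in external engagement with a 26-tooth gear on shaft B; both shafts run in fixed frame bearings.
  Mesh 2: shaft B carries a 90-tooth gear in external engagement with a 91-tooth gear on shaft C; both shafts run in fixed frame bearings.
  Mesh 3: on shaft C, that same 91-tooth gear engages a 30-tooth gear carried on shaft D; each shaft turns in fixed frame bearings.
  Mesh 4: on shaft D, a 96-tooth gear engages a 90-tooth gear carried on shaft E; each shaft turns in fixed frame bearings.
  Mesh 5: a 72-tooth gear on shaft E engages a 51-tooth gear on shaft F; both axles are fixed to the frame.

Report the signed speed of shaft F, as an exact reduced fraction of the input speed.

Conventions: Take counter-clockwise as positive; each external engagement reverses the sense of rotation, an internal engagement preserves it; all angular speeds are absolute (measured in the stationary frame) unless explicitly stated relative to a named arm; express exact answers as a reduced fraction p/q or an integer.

-17088/1105

5-mesh fixed-axis compound train (all bearings frame-fixed)
mesh 1 [89T→26T]: |ω|/ω_in = 1×89/26 = 89/26, sense flips to −
mesh 2 [90T→91T]: |ω|/ω_in = (89/26)×90/91 = 4005/1183, sense flips to +
mesh 3 [91T→30T]: |ω|/ω_in = (4005/1183)×91/30 = 267/26, sense flips to −
mesh 4 [96T→90T]: |ω|/ω_in = (267/26)×96/90 = 712/65, sense flips to +
mesh 5 [72T→51T]: |ω|/ω_in = (712/65)×72/51 = 17088/1105, sense flips to −
signed output speed (× input speed) = -17088/1105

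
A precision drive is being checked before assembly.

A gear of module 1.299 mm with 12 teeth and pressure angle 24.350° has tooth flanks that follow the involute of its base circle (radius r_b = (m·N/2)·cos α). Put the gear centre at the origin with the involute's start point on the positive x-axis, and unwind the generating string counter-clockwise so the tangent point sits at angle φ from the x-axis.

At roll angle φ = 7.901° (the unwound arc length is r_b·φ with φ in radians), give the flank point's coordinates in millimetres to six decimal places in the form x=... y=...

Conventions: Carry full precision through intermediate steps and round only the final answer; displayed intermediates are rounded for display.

single-mesh involute tooth geometry (12T wheel at module 1.299)
pitch radius r_p = m·N/2 = 1.299·12/2 = 7.794000
base radius r_b = r_p·cos α = 7.794000·cos 24.350° = 7.100675
roll angle φ = 7.901° = 0.13789846 rad
x = r_b·(cos φ + φ·sin φ) = 7.167868
y = r_b·(sin φ − φ·cos φ) = 0.006195

x=7.167868 y=0.006195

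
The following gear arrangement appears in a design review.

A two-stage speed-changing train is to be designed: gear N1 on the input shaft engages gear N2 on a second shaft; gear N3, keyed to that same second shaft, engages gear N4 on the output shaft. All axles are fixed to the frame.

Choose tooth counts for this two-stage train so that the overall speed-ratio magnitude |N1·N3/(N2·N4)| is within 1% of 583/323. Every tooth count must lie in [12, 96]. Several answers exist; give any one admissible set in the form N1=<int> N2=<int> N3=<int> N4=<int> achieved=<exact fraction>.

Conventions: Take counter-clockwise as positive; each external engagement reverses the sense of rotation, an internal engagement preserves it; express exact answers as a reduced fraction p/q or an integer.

design class (target 583/323): fixed-axis compound train
target = 583/323 in lowest terms: an exact hit needs N1·N3 = k·583 and N2·N4 = k·323 for one integer k, every count in [12, 96]; additionally prefer no 1:1 stage (N1 ≠ N2, N3 ≠ N4)
k = 1: no 1:1-free in-range split of k·583 and k·323 into factor pairs; take k = 2
k = 2: N1·N3 = 1166 = 22·53, N2·N4 = 646 = 17·38
achieved = 22·53/(17·38) = 583/323; |achieved − target| = 0 ≤ 583/32300 ✓

N1=22 N2=17 N3=53 N4=38 achieved=583/323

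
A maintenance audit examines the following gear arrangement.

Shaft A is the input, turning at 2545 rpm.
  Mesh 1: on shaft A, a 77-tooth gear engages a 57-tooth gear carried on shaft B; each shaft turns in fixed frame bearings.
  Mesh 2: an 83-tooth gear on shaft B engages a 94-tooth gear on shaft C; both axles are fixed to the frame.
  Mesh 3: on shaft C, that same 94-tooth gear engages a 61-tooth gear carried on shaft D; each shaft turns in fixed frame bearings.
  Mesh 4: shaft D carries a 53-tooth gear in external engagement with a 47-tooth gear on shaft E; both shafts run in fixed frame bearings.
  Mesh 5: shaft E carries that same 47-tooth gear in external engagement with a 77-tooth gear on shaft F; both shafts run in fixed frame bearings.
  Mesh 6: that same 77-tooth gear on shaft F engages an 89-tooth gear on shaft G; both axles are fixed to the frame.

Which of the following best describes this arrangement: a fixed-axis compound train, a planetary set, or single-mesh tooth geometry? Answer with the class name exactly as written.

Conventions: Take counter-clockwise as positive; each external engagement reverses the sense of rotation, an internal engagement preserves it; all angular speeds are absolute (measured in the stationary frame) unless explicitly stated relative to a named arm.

fixed-axis compound train

class = fixed-axis compound train [6 meshes; 6 ratios multiply, 6 sense flips]
classification: fixed-axis compound train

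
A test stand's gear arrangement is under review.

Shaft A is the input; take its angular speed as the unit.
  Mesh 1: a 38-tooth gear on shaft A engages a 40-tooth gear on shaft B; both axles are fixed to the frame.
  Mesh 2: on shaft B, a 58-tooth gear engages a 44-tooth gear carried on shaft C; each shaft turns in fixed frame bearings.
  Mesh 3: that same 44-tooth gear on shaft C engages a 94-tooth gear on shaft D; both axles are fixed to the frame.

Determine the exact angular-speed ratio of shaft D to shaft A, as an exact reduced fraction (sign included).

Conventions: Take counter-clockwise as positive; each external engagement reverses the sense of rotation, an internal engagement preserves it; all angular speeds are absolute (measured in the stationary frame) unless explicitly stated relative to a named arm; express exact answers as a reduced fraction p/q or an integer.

class = fixed-axis compound train [3 meshes; 3 ratios multiply, 3 sense flips]
mesh 1 [38T→40T]: running ratio 19/20, sense −
mesh 2 [58T→44T]: running ratio 551/440, sense +
mesh 3 [44T→94T]: running ratio 551/940, sense −
ω_out/ω_in = -551/940

-551/940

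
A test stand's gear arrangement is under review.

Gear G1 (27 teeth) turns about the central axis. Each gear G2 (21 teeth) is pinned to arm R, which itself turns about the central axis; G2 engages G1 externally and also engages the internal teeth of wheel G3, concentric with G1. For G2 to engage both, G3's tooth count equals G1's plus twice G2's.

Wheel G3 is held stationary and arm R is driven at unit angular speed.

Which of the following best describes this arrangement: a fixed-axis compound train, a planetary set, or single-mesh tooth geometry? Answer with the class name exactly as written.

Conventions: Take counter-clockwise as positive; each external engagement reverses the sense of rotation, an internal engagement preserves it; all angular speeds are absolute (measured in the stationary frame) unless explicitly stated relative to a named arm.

planetary set (27T centre, 21T on arm, 69T internal) — Willis relation
classification: planetary set

planetary set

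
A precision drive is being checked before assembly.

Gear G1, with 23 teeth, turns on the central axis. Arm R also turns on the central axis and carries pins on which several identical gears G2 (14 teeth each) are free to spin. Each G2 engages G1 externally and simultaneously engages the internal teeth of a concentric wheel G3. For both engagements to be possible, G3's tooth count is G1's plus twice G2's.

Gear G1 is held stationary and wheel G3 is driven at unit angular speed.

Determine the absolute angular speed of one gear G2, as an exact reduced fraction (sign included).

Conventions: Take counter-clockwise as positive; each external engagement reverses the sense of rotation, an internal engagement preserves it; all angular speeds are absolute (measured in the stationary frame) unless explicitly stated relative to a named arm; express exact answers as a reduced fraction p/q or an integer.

recognized (axles ride arm R): planetary set, 23/14/51 teeth
ring teeth: 23 + 2·14 = 51
23(ω_sun−ω_arm) = −51(ω_ring−ω_arm),  ω_sun = 0, ω_ring = 1
23(0−ω_arm) = −51(1−ω_arm)  ⇒  74·ω_arm = 51  ⇒  ω_arm = 51/74
sun–planet mesh: 23·(0−51/74) = −14·(ω_p−ω_arm)  ⇒  ω_p−ω_arm = 1173/1036
ω_p = 51/74 + 1173/1036 = 51/28
exact speed ratio = 51/28

51/28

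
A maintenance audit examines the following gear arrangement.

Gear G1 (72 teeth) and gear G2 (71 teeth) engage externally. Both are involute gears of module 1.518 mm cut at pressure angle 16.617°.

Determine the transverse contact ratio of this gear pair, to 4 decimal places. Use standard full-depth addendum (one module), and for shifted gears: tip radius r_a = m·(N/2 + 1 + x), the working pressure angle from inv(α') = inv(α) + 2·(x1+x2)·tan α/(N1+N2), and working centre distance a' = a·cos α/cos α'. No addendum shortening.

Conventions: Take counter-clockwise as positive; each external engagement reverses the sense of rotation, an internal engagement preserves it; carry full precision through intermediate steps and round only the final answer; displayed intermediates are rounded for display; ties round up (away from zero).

2.0472

topology: single-mesh involute geometry — m = 1.518, 72T/71T pair
base radii: r_b1 = 52.365777, r_b2 = 51.638475
tip radii: r_a1 = 56.166000, r_a2 = 55.407000
no profile shift: α' = α, a' = a
action lengths: √(r_a1²−r_b1²) = 20.308740, √(r_a2²−r_b2²) = 20.084908
base pitch p_b = π·m·cos α = 4.569776
CR = (20.308740 + 20.084908 − 108.537000·sin 16.61700°)/4.569776 = 2.047153
contact ratio ≈ 2.0472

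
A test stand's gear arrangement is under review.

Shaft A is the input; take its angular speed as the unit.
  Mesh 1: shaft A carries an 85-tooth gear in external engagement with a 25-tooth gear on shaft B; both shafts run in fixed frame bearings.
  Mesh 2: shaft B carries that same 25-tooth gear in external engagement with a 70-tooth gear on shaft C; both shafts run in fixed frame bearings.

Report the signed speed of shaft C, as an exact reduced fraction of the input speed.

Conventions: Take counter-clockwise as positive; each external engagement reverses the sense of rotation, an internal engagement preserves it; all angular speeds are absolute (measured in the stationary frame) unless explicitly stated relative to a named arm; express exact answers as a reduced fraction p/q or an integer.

2-mesh fixed-axis compound train (all bearings frame-fixed)
mesh 1 [85T→25T]: |ω|/ω_in = 1×85/25 = 17/5, sense flips to −
mesh 2 [25T→70T]: |ω|/ω_in = (17/5)×25/70 = 17/14, sense flips to +
signed output speed (× input speed) = 17/14

17/14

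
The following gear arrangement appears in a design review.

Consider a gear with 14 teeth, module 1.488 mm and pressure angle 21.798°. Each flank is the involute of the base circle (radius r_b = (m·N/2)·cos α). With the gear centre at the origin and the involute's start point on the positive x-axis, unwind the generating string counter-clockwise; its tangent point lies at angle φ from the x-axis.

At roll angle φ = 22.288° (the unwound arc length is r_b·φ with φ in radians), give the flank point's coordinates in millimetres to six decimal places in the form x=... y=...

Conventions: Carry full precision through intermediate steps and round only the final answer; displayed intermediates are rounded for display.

x=10.375521 y=0.186905

class = single-mesh tooth geometry [base-circle involute, m = 1.488, 14T]
pitch radius r_p = m·N/2 = 1.488·14/2 = 10.416000
base radius r_b = r_p·cos α = 10.416000·cos 21.798° = 9.671243
roll angle φ = 22.288° = 0.38899898 rad
x = r_b·(cos φ + φ·sin φ) = 10.375521
y = r_b·(sin φ − φ·cos φ) = 0.186905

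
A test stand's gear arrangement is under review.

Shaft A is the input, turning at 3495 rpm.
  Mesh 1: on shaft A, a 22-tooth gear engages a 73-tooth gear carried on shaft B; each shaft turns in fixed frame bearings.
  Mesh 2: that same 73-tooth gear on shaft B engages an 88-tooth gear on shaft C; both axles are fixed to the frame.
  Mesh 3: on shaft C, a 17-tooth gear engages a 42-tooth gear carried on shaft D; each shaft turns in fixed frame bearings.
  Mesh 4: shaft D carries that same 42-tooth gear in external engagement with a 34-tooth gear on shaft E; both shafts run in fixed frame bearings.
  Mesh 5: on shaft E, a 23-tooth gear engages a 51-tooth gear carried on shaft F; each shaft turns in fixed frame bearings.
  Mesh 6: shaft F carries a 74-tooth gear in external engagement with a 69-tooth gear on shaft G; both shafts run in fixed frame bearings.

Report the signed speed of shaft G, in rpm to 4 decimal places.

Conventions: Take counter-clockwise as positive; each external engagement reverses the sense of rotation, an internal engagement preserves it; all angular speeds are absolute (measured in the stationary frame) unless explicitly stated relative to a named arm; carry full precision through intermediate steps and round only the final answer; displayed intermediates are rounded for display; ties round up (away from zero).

class = fixed-axis compound train [6 meshes; 6 ratios multiply, 6 sense flips]
mesh 1 [22T→73T]: ω = 3495.0000×22/73 = 1053.2877 rpm, sense flips to −
mesh 2 [73T→88T]: ω = 1053.2877×73/88 = 873.7500 rpm, sense flips to +
mesh 3 [17T→42T]: ω = 873.7500×17/42 = 353.6607 rpm, sense flips to −
mesh 4 [42T→34T]: ω = 353.6607×42/34 = 436.8750 rpm, sense flips to +
mesh 5 [23T→51T]: ω = 436.8750×23/51 = 197.0221 rpm, sense flips to −
mesh 6 [74T→69T]: ω = 197.0221×74/69 = 211.2990 rpm, sense flips to +
signed output speed = +211.2990 rpm

+211.2990 rpm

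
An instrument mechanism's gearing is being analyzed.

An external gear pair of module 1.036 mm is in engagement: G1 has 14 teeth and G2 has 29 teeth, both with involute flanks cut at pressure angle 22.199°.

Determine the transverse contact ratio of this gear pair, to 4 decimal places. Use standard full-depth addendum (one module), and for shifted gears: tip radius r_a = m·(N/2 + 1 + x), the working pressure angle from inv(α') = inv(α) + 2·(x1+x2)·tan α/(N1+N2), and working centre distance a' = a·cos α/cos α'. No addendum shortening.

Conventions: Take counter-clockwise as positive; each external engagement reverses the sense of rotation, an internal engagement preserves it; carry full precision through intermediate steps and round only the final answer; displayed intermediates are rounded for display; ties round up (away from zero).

1.4829

recognized (one external pair, fixed centres): single-mesh tooth geometry, m = 1.036, N1 = 14, N2 = 29
base radii: r_b1 = 6.714461, r_b2 = 13.908527
tip radii: r_a1 = 8.288000, r_a2 = 16.058000
no profile shift: α' = α, a' = a
action lengths: √(r_a1²−r_b1²) = 4.858699, √(r_a2²−r_b2²) = 8.025724
base pitch p_b = π·m·cos α = 3.013443
CR = (4.858699 + 8.025724 − 22.274000·sin 22.19900°)/3.013443 = 1.482940
contact ratio ≈ 1.4829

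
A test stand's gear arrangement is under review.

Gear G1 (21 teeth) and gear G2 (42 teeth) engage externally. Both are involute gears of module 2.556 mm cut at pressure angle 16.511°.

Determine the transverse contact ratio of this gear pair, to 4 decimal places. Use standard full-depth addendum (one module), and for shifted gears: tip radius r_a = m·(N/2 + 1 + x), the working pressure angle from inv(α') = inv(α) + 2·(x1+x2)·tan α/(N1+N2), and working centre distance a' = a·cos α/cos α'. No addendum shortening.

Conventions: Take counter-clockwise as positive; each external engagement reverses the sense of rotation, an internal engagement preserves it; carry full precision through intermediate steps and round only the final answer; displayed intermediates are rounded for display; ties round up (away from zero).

1.8173

recognized (one external pair, fixed centres): single-mesh tooth geometry, m = 2.556, N1 = 21, N2 = 42
base radii: r_b1 = 25.731340, r_b2 = 51.462680
tip radii: r_a1 = 29.394000, r_a2 = 56.232000
no profile shift: α' = α, a' = a
action lengths: √(r_a1²−r_b1²) = 14.209341, √(r_a2²−r_b2²) = 22.663414
base pitch p_b = π·m·cos α = 7.698799
CR = (14.209341 + 22.663414 − 80.514000·sin 16.51100°)/7.698799 = 1.817261
contact ratio ≈ 1.8173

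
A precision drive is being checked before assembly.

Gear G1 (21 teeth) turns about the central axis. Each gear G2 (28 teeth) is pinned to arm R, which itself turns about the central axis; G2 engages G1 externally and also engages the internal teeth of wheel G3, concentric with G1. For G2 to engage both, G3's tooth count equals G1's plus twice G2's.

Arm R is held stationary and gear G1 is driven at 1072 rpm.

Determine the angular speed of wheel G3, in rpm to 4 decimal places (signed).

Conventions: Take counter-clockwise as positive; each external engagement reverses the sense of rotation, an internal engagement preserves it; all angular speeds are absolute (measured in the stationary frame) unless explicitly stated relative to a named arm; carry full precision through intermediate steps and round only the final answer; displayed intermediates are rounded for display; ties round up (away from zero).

-292.3636 rpm

recognized (axles ride arm R): planetary set, 21/28/77 teeth
normalise by the input: solve with ω_sun = 1, then scale by 1072 rpm
ring teeth: 21 + 2·28 = 77
21(ω_sun−ω_arm) = −77(ω_ring−ω_arm),  ω_arm = 0, ω_sun = 1
ω_ring = 0 − (21/77)(1−0) = -3/11
scale: ω_ring = -3/11 × 1072 rpm = -292.3636 rpm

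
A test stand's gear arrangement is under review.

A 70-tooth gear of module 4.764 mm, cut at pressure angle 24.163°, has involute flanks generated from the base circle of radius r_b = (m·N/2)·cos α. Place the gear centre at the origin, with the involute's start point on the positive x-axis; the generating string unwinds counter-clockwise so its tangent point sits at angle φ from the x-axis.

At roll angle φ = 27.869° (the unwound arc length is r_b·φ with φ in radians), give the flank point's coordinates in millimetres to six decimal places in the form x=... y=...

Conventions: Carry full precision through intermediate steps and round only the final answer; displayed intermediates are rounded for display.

x=169.076865 y=5.698792

single-mesh involute tooth geometry (70T wheel at module 4.764)
pitch radius r_p = m·N/2 = 4.764·70/2 = 166.740000
base radius r_b = r_p·cos α = 166.740000·cos 24.163° = 152.131015
roll angle φ = 27.869° = 0.48640581 rad
x = r_b·(cos φ + φ·sin φ) = 169.076865
y = r_b·(sin φ − φ·cos φ) = 5.698792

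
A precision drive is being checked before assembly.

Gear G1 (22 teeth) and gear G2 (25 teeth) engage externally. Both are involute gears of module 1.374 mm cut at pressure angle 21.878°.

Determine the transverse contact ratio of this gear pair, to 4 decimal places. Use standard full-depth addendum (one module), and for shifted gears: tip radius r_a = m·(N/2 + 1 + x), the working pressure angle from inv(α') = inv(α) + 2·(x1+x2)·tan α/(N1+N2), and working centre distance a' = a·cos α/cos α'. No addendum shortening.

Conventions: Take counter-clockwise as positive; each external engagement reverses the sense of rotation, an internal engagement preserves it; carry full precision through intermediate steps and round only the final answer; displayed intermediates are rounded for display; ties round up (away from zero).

1.5292

topology: single-mesh involute geometry — m = 1.374, 22T/25T pair
base radii: r_b1 = 14.025481, r_b2 = 15.938046
tip radii: r_a1 = 16.488000, r_a2 = 18.549000
no profile shift: α' = α, a' = a
action lengths: √(r_a1²−r_b1²) = 8.668335, √(r_a2²−r_b2²) = 9.489156
base pitch p_b = π·m·cos α = 4.005668
CR = (8.668335 + 9.489156 − 32.289000·sin 21.87800°)/4.005668 = 1.529231
contact ratio ≈ 1.5292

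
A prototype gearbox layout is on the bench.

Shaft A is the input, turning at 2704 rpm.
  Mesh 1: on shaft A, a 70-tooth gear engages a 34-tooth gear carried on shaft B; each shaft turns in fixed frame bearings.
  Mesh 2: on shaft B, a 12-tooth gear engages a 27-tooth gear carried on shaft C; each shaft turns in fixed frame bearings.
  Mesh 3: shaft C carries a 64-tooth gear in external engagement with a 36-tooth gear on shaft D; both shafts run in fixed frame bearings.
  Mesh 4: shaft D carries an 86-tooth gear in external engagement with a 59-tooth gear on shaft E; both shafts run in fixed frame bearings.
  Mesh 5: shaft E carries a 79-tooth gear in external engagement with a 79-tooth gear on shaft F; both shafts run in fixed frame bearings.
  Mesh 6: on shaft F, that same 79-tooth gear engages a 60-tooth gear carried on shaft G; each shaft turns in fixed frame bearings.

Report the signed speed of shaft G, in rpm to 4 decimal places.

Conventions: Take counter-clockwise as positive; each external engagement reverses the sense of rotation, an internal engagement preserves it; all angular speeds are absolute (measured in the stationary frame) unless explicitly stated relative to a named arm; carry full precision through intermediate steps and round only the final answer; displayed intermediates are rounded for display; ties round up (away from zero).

+8441.9553 rpm

topology: fixed-axis compound train — 6 meshes, A→G
mesh 1 [70T→34T]: ω = 2704.0000×70/34 = 5567.0588 rpm, sense flips to −
mesh 2 [12T→27T]: ω = 5567.0588×12/27 = 2474.2484 rpm, sense flips to +
mesh 3 [64T→36T]: ω = 2474.2484×64/36 = 4398.6638 rpm, sense flips to −
mesh 4 [86T→59T]: ω = 4398.6638×86/59 = 6411.6116 rpm, sense flips to +
mesh 5 [79T→79T]: ω = 6411.6116×79/79 = 6411.6116 rpm, sense flips to −
mesh 6 [79T→60T]: ω = 6411.6116×79/60 = 8441.9553 rpm, sense flips to +
signed output speed = +8441.9553 rpm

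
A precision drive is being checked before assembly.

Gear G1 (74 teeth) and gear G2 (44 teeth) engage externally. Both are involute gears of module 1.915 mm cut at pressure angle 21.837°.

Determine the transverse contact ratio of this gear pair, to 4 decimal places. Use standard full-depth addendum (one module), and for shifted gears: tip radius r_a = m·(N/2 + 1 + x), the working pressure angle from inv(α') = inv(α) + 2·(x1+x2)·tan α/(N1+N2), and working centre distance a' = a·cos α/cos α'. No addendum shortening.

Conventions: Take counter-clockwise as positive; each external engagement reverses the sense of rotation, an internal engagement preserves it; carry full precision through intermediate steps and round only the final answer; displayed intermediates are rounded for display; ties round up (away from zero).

single-mesh involute tooth geometry (74T engaging 44T at module 1.915)
base radii: r_b1 = 65.770857, r_b2 = 39.106996
tip radii: r_a1 = 72.770000, r_a2 = 44.045000
no profile shift: α' = α, a' = a
action lengths: √(r_a1²−r_b1²) = 31.139480, √(r_a2²−r_b2²) = 20.263388
base pitch p_b = π·m·cos α = 5.584466
CR = (31.139480 + 20.263388 − 112.985000·sin 21.83700°)/5.584466 = 1.678968
contact ratio ≈ 1.6790

1.6790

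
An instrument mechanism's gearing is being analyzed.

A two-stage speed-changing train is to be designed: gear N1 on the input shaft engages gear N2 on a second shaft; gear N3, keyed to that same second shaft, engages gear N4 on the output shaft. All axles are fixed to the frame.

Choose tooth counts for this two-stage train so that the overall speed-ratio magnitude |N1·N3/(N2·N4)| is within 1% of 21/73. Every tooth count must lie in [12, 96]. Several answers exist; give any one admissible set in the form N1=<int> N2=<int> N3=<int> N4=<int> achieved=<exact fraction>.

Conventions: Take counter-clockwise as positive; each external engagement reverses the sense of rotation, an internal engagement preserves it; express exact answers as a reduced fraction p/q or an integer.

N1=12 N2=73 N3=21 N4=12 achieved=21/73

2-stage fixed-axis compound train for ratio 21/73
target = 21/73 in lowest terms: an exact hit needs N1·N3 = k·21 and N2·N4 = k·73 for one integer k, every count in [12, 96]; additionally prefer no 1:1 stage (N1 ≠ N2, N3 ≠ N4)
k = 1…11: no 1:1-free in-range split of k·21 and k·73 into factor pairs; take k = 12
k = 12: N1·N3 = 252 = 12·21, N2·N4 = 876 = 73·12
achieved = 12·21/(73·12) = 21/73; |achieved − target| = 0 ≤ 21/7300 ✓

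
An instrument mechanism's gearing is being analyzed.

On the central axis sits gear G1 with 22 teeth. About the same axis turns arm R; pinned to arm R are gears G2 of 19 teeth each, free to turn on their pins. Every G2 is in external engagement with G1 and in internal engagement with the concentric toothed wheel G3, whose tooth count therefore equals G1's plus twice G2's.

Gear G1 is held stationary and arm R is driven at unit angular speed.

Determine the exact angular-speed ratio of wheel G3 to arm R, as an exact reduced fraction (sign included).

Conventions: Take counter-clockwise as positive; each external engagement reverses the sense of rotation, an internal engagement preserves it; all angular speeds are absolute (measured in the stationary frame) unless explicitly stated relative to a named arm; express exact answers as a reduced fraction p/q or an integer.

41/30

topology: planetary set — G1 22T / G2 19T / G3 60T, arm = carrier (Willis)
ring teeth: 22 + 2·19 = 60
22(ω_sun−ω_arm) = −60(ω_ring−ω_arm),  ω_sun = 0, ω_arm = 1
ω_ring = 1 − (22/60)(0−1) = 41/30
ω_out/ω_in = 41/30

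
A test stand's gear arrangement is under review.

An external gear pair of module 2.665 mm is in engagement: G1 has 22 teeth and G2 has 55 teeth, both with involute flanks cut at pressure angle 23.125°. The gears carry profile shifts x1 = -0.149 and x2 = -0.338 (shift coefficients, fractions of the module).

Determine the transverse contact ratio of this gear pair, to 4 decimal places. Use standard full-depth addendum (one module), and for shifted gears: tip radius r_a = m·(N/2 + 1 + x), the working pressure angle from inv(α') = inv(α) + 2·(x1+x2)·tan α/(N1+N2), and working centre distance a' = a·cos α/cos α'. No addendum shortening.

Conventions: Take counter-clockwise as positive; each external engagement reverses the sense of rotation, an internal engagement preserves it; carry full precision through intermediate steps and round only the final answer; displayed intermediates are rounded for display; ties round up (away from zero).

recognized (one external pair, fixed centres): single-mesh tooth geometry, m = 2.665, N1 = 22, N2 = 55
base radii: r_b1 = 26.959546, r_b2 = 67.398866
tip radii: r_a1 = 31.582915, r_a2 = 75.051730
inv(α') = inv(23.125°) + 2·(-0.149-0.338)·tan α/(22+55) = 0.01804264  ⇒  α' = 21.26755°
a' = a·cos α / cos α' = 102.6025·cos 23.125°/cos 21.26755° = 101.254144
action lengths: √(r_a1²−r_b1²) = 16.451851, √(r_a2²−r_b2²) = 33.017497
base pitch p_b = π·m·cos α = 7.699628
CR = (16.451851 + 33.017497 − 101.254144·sin 21.26755°)/7.699628 = 1.654896
contact ratio ≈ 1.6549

1.6549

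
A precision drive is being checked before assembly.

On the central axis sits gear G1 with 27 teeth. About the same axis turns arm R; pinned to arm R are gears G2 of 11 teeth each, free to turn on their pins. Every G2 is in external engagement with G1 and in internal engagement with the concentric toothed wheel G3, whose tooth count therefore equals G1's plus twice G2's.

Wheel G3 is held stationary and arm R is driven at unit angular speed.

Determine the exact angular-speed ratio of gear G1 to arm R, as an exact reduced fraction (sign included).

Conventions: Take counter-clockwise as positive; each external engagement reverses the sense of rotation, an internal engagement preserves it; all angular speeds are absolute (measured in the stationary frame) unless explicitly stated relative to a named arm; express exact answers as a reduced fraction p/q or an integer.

topology: planetary set — G1 27T / G2 11T / G3 49T, arm = carrier (Willis)
ring teeth: 27 + 2·11 = 49
27(ω_sun−ω_arm) = −49(ω_ring−ω_arm),  ω_ring = 0, ω_arm = 1
ω_sun = 1 − (49/27)(0−1) = 76/27
ω_out/ω_in = 76/27

76/27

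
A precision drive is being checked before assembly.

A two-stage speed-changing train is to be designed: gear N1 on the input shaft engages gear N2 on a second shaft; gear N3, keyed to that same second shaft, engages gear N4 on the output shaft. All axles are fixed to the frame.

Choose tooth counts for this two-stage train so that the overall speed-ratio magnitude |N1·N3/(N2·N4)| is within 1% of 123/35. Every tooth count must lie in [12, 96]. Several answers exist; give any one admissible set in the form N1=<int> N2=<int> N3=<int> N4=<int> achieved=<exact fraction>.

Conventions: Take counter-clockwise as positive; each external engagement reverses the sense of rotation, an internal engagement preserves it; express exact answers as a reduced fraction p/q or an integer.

N1=18 N2=14 N3=41 N4=15 achieved=123/35

2-stage fixed-axis compound train for ratio 123/35
target = 123/35 in lowest terms: an exact hit needs N1·N3 = k·123 and N2·N4 = k·35 for one integer k, every count in [12, 96]; additionally prefer no 1:1 stage (N1 ≠ N2, N3 ≠ N4)
k = 1…5: no 1:1-free in-range split of k·123 and k·35 into factor pairs; take k = 6
k = 6: N1·N3 = 738 = 18·41, N2·N4 = 210 = 14·15
achieved = 18·41/(14·15) = 123/35; |achieved − target| = 0 ≤ 123/3500 ✓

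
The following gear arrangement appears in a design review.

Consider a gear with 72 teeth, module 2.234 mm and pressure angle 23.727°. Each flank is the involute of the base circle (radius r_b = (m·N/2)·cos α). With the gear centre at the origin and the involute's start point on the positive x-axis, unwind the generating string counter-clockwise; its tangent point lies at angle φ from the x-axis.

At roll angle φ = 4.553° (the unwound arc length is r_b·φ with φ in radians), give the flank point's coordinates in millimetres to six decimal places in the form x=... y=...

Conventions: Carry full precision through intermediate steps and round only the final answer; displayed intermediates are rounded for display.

x=73.858102 y=0.012307

topology: single-mesh involute geometry — m = 2.234, N = 72
pitch radius r_p = m·N/2 = 2.234·72/2 = 80.424000
base radius r_b = r_p·cos α = 80.424000·cos 23.727° = 73.626007
roll angle φ = 4.553° = 0.07946484 rad
x = r_b·(cos φ + φ·sin φ) = 73.858102
y = r_b·(sin φ − φ·cos φ) = 0.012307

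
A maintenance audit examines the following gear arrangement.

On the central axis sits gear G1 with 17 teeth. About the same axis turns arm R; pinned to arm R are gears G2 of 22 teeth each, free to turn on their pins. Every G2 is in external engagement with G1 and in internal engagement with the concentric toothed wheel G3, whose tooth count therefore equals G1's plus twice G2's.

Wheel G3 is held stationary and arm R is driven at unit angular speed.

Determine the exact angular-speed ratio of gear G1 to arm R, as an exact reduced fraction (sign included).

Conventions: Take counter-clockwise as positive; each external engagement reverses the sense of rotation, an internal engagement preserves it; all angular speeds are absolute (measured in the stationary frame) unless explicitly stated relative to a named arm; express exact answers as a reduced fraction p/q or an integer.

planetary set (17T centre, 22T on arm, 61T internal) — Willis relation
ring teeth: 17 + 2·22 = 61
17(ω_sun−ω_arm) = −61(ω_ring−ω_arm),  ω_ring = 0, ω_arm = 1
ω_sun = 1 − (61/17)(0−1) = 78/17
ω_out/ω_in = 78/17

78/17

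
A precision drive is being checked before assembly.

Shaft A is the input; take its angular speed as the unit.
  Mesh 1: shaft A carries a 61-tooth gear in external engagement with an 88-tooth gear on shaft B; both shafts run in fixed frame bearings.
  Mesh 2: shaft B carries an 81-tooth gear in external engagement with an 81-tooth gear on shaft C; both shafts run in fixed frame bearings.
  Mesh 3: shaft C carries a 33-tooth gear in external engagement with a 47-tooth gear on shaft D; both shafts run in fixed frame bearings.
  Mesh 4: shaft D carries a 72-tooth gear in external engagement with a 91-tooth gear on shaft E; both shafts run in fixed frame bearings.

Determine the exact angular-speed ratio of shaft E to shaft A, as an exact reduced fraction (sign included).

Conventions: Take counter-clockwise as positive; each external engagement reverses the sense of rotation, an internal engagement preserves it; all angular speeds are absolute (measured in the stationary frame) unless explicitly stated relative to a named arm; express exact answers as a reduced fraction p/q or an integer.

1647/4277

class = fixed-axis compound train [4 meshes; 4 ratios multiply, 4 sense flips]
mesh 1 [61T→88T]: running ratio 61/88, sense −
mesh 2 [81T→81T]: running ratio 61/88, sense +
mesh 3 [33T→47T]: running ratio 183/376, sense −
mesh 4 [72T→91T]: running ratio 1647/4277, sense +
ω_out/ω_in = 1647/4277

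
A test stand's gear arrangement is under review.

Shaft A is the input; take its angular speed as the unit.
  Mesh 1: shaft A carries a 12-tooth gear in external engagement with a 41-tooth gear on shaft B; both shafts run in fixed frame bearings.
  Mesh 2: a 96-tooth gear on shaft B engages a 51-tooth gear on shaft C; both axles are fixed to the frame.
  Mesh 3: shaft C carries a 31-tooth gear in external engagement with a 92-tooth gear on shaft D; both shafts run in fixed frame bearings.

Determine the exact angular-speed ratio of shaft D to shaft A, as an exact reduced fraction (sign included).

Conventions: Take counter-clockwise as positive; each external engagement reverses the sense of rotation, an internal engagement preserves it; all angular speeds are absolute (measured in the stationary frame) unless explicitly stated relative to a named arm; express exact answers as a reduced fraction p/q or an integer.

class = fixed-axis compound train [3 meshes; 3 ratios multiply, 3 sense flips]
mesh 1 [12T→41T]: running ratio 12/41, sense −
mesh 2 [96T→51T]: running ratio 384/697, sense +
mesh 3 [31T→92T]: running ratio 2976/16031, sense −
ω_out/ω_in = -2976/16031

-2976/16031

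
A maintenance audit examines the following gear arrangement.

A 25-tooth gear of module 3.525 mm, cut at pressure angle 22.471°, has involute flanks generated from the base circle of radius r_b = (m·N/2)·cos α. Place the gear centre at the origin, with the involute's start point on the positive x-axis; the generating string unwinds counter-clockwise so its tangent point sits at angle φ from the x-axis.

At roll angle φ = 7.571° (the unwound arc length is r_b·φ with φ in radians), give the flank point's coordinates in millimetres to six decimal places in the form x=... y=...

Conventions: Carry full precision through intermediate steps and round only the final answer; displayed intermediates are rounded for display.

topology: single-mesh involute geometry — m = 3.525, N = 25
pitch radius r_p = m·N/2 = 3.525·25/2 = 44.062500
base radius r_b = r_p·cos α = 44.062500·cos 22.471° = 40.716971
roll angle φ = 7.571° = 0.13213888 rad
x = r_b·(cos φ + φ·sin φ) = 41.070894
y = r_b·(sin φ − φ·cos φ) = 0.031260

x=41.070894 y=0.031260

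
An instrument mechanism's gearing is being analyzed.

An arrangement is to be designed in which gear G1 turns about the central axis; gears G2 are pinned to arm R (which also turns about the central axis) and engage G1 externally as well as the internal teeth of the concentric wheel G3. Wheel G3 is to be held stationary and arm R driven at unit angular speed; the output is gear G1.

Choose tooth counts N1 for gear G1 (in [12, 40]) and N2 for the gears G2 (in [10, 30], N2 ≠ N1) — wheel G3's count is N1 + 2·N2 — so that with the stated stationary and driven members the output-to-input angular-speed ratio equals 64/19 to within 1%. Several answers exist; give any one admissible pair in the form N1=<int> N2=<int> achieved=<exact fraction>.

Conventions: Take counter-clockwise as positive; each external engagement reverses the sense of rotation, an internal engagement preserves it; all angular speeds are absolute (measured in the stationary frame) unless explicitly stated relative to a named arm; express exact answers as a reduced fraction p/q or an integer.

N1=19 N2=13 achieved=64/19

design class (target 64/19): planetary set
Willis with ω_ring = 0: ω_sun/ω_arm = (N1+N3)/N1; set equal to 64/19  ⇒  N3/N1 = 64/19 − 1 = 45/19
N3 = N1 + 2·N2  ⇒  N2/N1 = (N3/N1 − 1)/2 = (45/19 − 1)/2 = 13/19
smallest multiple with N1 ≥ 12 and N2 ≥ 10: k = 1  ⇒  N1 = 1·19 = 19, N2 = 1·13 = 13 (N1 ≤ 40, N2 ≤ 30, N2 ≠ N1 ✓), N3 = 19 + 2·13 = 45
check: (N1+N3)/N1 with N1 = 19, N3 = 45 gives 64/19; |achieved − target| = 0 ≤ 16/475 ✓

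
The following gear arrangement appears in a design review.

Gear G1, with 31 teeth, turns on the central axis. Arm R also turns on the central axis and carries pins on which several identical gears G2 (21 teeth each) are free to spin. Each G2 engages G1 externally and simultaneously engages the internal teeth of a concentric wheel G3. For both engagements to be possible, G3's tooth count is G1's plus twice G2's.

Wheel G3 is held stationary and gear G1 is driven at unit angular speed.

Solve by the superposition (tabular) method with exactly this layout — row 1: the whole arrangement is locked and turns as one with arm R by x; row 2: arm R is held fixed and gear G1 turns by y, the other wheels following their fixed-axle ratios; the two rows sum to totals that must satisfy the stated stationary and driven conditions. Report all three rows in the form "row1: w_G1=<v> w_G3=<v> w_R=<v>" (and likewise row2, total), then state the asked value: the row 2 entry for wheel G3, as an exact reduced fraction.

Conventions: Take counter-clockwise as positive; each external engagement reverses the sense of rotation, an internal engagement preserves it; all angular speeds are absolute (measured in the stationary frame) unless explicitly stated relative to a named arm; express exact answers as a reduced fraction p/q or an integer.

row1: w_G1=31/104 w_G3=31/104 w_R=31/104
row2: w_G1=73/104 w_G3=-31/104 w_R=0
total: w_G1=1 w_G3=0 w_R=31/104
asked value: -31/104

planetary set (31T centre, 21T on arm, 73T internal) — Willis relation
row 1 — lock + rotate with arm: ω_sun = ω_ring = ω_arm = x
row 2 (arm held, sun turns y): ω_ring = −(31/73)·y, ω_arm = 0
boundary: total ω_ring = x − (31/73)·y = 0 and total ω_sun = x + y = 1  ⇒  y = 73/104, x = 31/104
row 2 ring = −(31/73)·73/104 = -31/104
totals (row 1 + row 2): sun 31/104 + 73/104 = 1, ring 31/104 + (-31/104) = 0, arm 31/104 + 0 = 31/104
asked cell (row2, ring) = -31/104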